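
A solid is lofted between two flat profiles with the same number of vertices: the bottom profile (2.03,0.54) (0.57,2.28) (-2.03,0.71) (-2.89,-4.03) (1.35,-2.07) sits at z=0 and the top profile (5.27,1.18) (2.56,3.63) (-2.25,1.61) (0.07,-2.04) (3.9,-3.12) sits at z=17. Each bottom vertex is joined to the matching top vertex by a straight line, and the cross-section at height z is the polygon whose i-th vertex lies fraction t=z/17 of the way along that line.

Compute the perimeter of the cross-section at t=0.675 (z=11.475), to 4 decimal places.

Perimeter at t=0.675: 19.7912

Cross-section at t=0.675: each vertex is (1-t)·p0[i] + t·p1[i].
  v1: (1-0.675)·(2.03,0.54) + 0.675·(5.27,1.18) = (4.2170,0.9720)
  v2: (1-0.675)·(0.57,2.28) + 0.675·(2.56,3.63) = (1.9133,3.1913)
  v3: (1-0.675)·(-2.03,0.71) + 0.675·(-2.25,1.61) = (-2.1785,1.3175)
  v4: (1-0.675)·(-2.89,-4.03) + 0.675·(0.07,-2.04) = (-0.8920,-2.6867)
  v5: (1-0.675)·(1.35,-2.07) + 0.675·(3.9,-3.12) = (3.0713,-2.7788)
Perimeter = Σ |v_{i+1} − v_i|:
  edge 1→2: √(-2.3037² + 2.2193²) = 3.1988 (running 3.1988)
  edge 2→3: √(-4.0917² + -1.8738²) = 4.5004 (running 7.6992)
  edge 3→4: √(1.2865² + -4.0042²) = 4.2058 (running 11.9050)
  edge 4→5: √(3.9632² + -0.0920²) = 3.9643 (running 15.8693)
  edge 5→1: √(1.1457² + 3.7508²) = 3.9218 (running 19.7912)
Perimeter = 19.7912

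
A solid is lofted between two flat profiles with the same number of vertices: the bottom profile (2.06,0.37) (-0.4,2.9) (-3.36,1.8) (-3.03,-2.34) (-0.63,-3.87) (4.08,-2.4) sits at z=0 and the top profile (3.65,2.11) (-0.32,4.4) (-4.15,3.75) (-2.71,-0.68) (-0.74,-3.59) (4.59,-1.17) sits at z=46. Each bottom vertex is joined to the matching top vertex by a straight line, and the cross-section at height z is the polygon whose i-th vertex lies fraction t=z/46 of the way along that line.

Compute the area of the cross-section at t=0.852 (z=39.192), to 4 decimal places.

Area at t=0.852: 41.7782

Cross-section at t=0.852: each vertex is (1-t)·p0[i] + t·p1[i].
  v1: (1-0.852)·(2.06,0.37) + 0.852·(3.65,2.11) = (3.4147,1.8525)
  v2: (1-0.852)·(-0.4,2.9) + 0.852·(-0.32,4.4) = (-0.3318,4.1780)
  v3: (1-0.852)·(-3.36,1.8) + 0.852·(-4.15,3.75) = (-4.0331,3.4614)
  v4: (1-0.852)·(-3.03,-2.34) + 0.852·(-2.71,-0.68) = (-2.7574,-0.9257)
  v5: (1-0.852)·(-0.63,-3.87) + 0.852·(-0.74,-3.59) = (-0.7237,-3.6314)
  v6: (1-0.852)·(4.08,-2.4) + 0.852·(4.59,-1.17) = (4.5145,-1.3520)
Shoelace sum Σ(x_i·y_{i+1} − x_{i+1}·y_i):
  i=1: 3.4147·4.1780 − -0.3318·1.8525 = +14.8813 (running +14.8813)
  i=2: -0.3318·3.4614 − -4.0331·4.1780 = +15.7016 (running +30.5828)
  i=3: -4.0331·-0.9257 − -2.7574·3.4614 = +13.2777 (running +43.8605)
  i=4: -2.7574·-3.6314 − -0.7237·-0.9257 = +9.3433 (running +53.2038)
  i=5: -0.7237·-1.3520 − 4.5145·-3.6314 = +17.3727 (running +70.5765)
  i=6: 4.5145·1.8525 − 3.4147·-1.3520 = +12.9798 (running +83.5563)
Area = |Σ|/2 = |83.5563|/2 = 41.7782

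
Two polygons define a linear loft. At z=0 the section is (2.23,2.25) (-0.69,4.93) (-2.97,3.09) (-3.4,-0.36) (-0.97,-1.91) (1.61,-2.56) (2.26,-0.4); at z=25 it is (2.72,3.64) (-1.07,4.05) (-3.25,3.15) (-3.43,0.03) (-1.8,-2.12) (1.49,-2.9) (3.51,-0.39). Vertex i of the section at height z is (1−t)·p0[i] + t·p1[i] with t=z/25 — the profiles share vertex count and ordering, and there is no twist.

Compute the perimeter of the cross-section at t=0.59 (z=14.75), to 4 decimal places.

Perimeter at t=0.59: 21.6131

Cross-section at t=0.59: each vertex is (1-t)·p0[i] + t·p1[i].
  v1: (1-0.59)·(2.23,2.25) + 0.59·(2.72,3.64) = (2.5191,3.0701)
  v2: (1-0.59)·(-0.69,4.93) + 0.59·(-1.07,4.05) = (-0.9142,4.4108)
  v3: (1-0.59)·(-2.97,3.09) + 0.59·(-3.25,3.15) = (-3.1352,3.1254)
  v4: (1-0.59)·(-3.4,-0.36) + 0.59·(-3.43,0.03) = (-3.4177,-0.1299)
  v5: (1-0.59)·(-0.97,-1.91) + 0.59·(-1.8,-2.12) = (-1.4597,-2.0339)
  v6: (1-0.59)·(1.61,-2.56) + 0.59·(1.49,-2.9) = (1.5392,-2.7606)
  v7: (1-0.59)·(2.26,-0.4) + 0.59·(3.51,-0.39) = (2.9975,-0.3941)
Perimeter = Σ |v_{i+1} − v_i|:
  edge 1→2: √(-3.4333² + 1.3407²) = 3.6858 (running 3.6858)
  edge 2→3: √(-2.2210² + -1.2854²) = 2.5661 (running 6.2519)
  edge 3→4: √(-0.2825² + -3.2553²) = 3.2675 (running 9.5195)
  edge 4→5: √(1.9580² + -1.9040²) = 2.7311 (running 12.2506)
  edge 5→6: √(2.9989² + -0.7267²) = 3.0857 (running 15.3363)
  edge 6→7: √(1.4583² + 2.3665²) = 2.7797 (running 18.1160)
  edge 7→1: √(-0.4784² + 3.4642²) = 3.4971 (running 21.6131)
Perimeter = 21.6131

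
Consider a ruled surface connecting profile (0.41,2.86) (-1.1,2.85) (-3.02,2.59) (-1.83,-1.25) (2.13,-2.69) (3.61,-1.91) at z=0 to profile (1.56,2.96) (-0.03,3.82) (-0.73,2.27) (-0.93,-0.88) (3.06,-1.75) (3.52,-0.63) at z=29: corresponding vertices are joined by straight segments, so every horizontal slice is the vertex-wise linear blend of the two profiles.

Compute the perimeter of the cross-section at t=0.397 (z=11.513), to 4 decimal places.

Perimeter at t=0.397: 17.4784

Cross-section at t=0.397: each vertex is (1-t)·p0[i] + t·p1[i].
  v1: (1-0.397)·(0.41,2.86) + 0.397·(1.56,2.96) = (0.8666,2.8997)
  v2: (1-0.397)·(-1.1,2.85) + 0.397·(-0.03,3.82) = (-0.6752,3.2351)
  v3: (1-0.397)·(-3.02,2.59) + 0.397·(-0.73,2.27) = (-2.1109,2.4630)
  v4: (1-0.397)·(-1.83,-1.25) + 0.397·(-0.93,-0.88) = (-1.4727,-1.1031)
  v5: (1-0.397)·(2.13,-2.69) + 0.397·(3.06,-1.75) = (2.4992,-2.3168)
  v6: (1-0.397)·(3.61,-1.91) + 0.397·(3.52,-0.63) = (3.5743,-1.4018)
Perimeter = Σ |v_{i+1} − v_i|:
  edge 1→2: √(-1.5418² + 0.3354²) = 1.5778 (running 1.5778)
  edge 2→3: √(-1.4357² + -0.7721²) = 1.6301 (running 3.2079)
  edge 3→4: √(0.6382² + -3.5661²) = 3.6227 (running 6.8307)
  edge 4→5: √(3.9719² + -1.2137²) = 4.1532 (running 10.9839)
  edge 5→6: √(1.0751² + 0.9150²) = 1.4117 (running 12.3956)
  edge 6→1: √(-2.7077² + 4.3015²) = 5.0828 (running 17.4784)
Perimeter = 17.4784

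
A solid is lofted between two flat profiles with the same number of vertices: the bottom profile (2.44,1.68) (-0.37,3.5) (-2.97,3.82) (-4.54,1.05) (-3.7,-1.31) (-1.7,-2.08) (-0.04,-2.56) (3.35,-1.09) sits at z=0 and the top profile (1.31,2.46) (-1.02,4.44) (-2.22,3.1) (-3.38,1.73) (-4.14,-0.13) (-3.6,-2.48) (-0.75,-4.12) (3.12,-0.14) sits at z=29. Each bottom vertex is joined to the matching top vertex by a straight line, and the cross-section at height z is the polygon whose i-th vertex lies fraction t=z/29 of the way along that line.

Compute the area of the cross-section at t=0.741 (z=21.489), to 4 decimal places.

Cross-section at t=0.741: each vertex is (1-t)·p0[i] + t·p1[i].
  v1: (1-0.741)·(2.44,1.68) + 0.741·(1.31,2.46) = (1.6027,2.2580)
  v2: (1-0.741)·(-0.37,3.5) + 0.741·(-1.02,4.44) = (-0.8517,4.1965)
  v3: (1-0.741)·(-2.97,3.82) + 0.741·(-2.22,3.1) = (-2.4143,3.2865)
  v4: (1-0.741)·(-4.54,1.05) + 0.741·(-3.38,1.73) = (-3.6804,1.5539)
  v5: (1-0.741)·(-3.7,-1.31) + 0.741·(-4.14,-0.13) = (-4.0260,-0.4356)
  v6: (1-0.741)·(-1.7,-2.08) + 0.741·(-3.6,-2.48) = (-3.1079,-2.3764)
  v7: (1-0.741)·(-0.04,-2.56) + 0.741·(-0.75,-4.12) = (-0.5661,-3.7160)
  v8: (1-0.741)·(3.35,-1.09) + 0.741·(3.12,-0.14) = (3.1796,-0.3861)
Shoelace sum Σ(x_i·y_{i+1} − x_{i+1}·y_i):
  i=1: 1.6027·4.1965 − -0.8517·2.2580 = +8.6487 (running +8.6487)
  i=2: -0.8517·3.2865 − -2.4143·4.1965 = +7.3326 (running +15.9812)
  i=3: -2.4143·1.5539 − -3.6804·3.2865 = +8.3442 (running +24.3255)
  i=4: -3.6804·-0.4356 − -4.0260·1.5539 = +7.8593 (running +32.1847)
  i=5: -4.0260·-2.3764 − -3.1079·-0.4356 = +8.2136 (running +40.3984)
  i=6: -3.1079·-3.7160 − -0.5661·-2.3764 = +10.2035 (running +50.6019)
  i=7: -0.5661·-0.3861 − 3.1796·-3.7160 = +12.0337 (running +62.6356)
  i=8: 3.1796·2.2580 − 1.6027·-0.3861 = +7.7981 (running +70.4337)
Area = |Σ|/2 = |70.4337|/2 = 35.2169

Area at t=0.741: 35.2169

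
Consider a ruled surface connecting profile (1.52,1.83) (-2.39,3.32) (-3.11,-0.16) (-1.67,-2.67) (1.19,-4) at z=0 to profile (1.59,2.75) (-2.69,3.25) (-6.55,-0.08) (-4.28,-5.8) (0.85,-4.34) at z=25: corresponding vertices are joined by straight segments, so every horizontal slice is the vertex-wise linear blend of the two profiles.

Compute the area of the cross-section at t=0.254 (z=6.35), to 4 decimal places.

Area at t=0.254: 29.5320

Cross-section at t=0.254: each vertex is (1-t)·p0[i] + t·p1[i].
  v1: (1-0.254)·(1.52,1.83) + 0.254·(1.59,2.75) = (1.5378,2.0637)
  v2: (1-0.254)·(-2.39,3.32) + 0.254·(-2.69,3.25) = (-2.4662,3.3022)
  v3: (1-0.254)·(-3.11,-0.16) + 0.254·(-6.55,-0.08) = (-3.9838,-0.1397)
  v4: (1-0.254)·(-1.67,-2.67) + 0.254·(-4.28,-5.8) = (-2.3329,-3.4650)
  v5: (1-0.254)·(1.19,-4) + 0.254·(0.85,-4.34) = (1.1036,-4.0864)
Shoelace sum Σ(x_i·y_{i+1} − x_{i+1}·y_i):
  i=1: 1.5378·3.3022 − -2.4662·2.0637 = +10.1675 (running +10.1675)
  i=2: -2.4662·-0.1397 − -3.9838·3.3022 = +13.4997 (running +23.6673)
  i=3: -3.9838·-3.4650 − -2.3329·-0.1397 = +13.4779 (running +37.1452)
  i=4: -2.3329·-4.0864 − 1.1036·-3.4650 = +13.3574 (running +50.5026)
  i=5: 1.1036·2.0637 − 1.5378·-4.0864 = +8.5615 (running +59.0641)
Area = |Σ|/2 = |59.0641|/2 = 29.5320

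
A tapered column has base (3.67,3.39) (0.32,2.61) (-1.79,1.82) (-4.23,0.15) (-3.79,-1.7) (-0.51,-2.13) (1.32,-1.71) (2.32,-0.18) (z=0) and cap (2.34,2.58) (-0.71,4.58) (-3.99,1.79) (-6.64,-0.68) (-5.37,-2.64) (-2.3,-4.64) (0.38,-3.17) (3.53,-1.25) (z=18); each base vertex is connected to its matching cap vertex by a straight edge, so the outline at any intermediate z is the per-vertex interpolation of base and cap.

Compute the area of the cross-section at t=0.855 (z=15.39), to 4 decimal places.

Area at t=0.855: 49.8303

Cross-section at t=0.855: each vertex is (1-t)·p0[i] + t·p1[i].
  v1: (1-0.855)·(3.67,3.39) + 0.855·(2.34,2.58) = (2.5328,2.6975)
  v2: (1-0.855)·(0.32,2.61) + 0.855·(-0.71,4.58) = (-0.5606,4.2944)
  v3: (1-0.855)·(-1.79,1.82) + 0.855·(-3.99,1.79) = (-3.6710,1.7944)
  v4: (1-0.855)·(-4.23,0.15) + 0.855·(-6.64,-0.68) = (-6.2906,-0.5596)
  v5: (1-0.855)·(-3.79,-1.7) + 0.855·(-5.37,-2.64) = (-5.1409,-2.5037)
  v6: (1-0.855)·(-0.51,-2.13) + 0.855·(-2.3,-4.64) = (-2.0404,-4.2760)
  v7: (1-0.855)·(1.32,-1.71) + 0.855·(0.38,-3.17) = (0.5163,-2.9583)
  v8: (1-0.855)·(2.32,-0.18) + 0.855·(3.53,-1.25) = (3.3545,-1.0949)
Shoelace sum Σ(x_i·y_{i+1} − x_{i+1}·y_i):
  i=1: 2.5328·4.2944 − -0.5606·2.6975 = +12.3893 (running +12.3893)
  i=2: -0.5606·1.7944 − -3.6710·4.2944 = +14.7586 (running +27.1478)
  i=3: -3.6710·-0.5596 − -6.2906·1.7944 = +13.3419 (running +40.4897)
  i=4: -6.2906·-2.5037 − -5.1409·-0.5596 = +12.8725 (running +53.3623)
  i=5: -5.1409·-4.2760 − -2.0404·-2.5037 = +16.8741 (running +70.2364)
  i=6: -2.0404·-2.9583 − 0.5163·-4.2760 = +8.2440 (running +78.4804)
  i=7: 0.5163·-1.0949 − 3.3545·-2.9583 = +9.3585 (running +87.8388)
  i=8: 3.3545·2.6975 − 2.5328·-1.0949 = +11.8218 (running +99.6607)
Area = |Σ|/2 = |99.6607|/2 = 49.8303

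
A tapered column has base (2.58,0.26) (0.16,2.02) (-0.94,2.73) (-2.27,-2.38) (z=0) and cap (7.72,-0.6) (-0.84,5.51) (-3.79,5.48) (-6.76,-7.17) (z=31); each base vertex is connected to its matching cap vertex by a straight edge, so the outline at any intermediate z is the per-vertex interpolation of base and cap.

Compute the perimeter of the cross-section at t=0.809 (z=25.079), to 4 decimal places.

Cross-section at t=0.809: each vertex is (1-t)·p0[i] + t·p1[i].
  v1: (1-0.809)·(2.58,0.26) + 0.809·(7.72,-0.6) = (6.7383,-0.4357)
  v2: (1-0.809)·(0.16,2.02) + 0.809·(-0.84,5.51) = (-0.6490,4.8434)
  v3: (1-0.809)·(-0.94,2.73) + 0.809·(-3.79,5.48) = (-3.2456,4.9548)
  v4: (1-0.809)·(-2.27,-2.38) + 0.809·(-6.76,-7.17) = (-5.9024,-6.2551)
Perimeter = Σ |v_{i+1} − v_i|:
  edge 1→2: √(-7.3873² + 5.2791²) = 9.0797 (running 9.0797)
  edge 2→3: √(-2.5966² + 0.1113²) = 2.5990 (running 11.6787)
  edge 3→4: √(-2.6568² + -11.2099²) = 11.5204 (running 23.1991)
  edge 4→1: √(12.6407² + 5.8194²) = 13.9159 (running 37.1150)
Perimeter = 37.1150

Perimeter at t=0.809: 37.1150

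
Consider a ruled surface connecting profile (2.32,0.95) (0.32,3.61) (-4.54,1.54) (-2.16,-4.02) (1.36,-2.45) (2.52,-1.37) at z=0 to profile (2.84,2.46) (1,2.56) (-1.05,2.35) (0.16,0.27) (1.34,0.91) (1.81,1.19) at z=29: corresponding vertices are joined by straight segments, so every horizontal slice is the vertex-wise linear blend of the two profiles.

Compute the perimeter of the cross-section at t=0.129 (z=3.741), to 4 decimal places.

Perimeter at t=0.129: 20.6529

Cross-section at t=0.129: each vertex is (1-t)·p0[i] + t·p1[i].
  v1: (1-0.129)·(2.32,0.95) + 0.129·(2.84,2.46) = (2.3871,1.1448)
  v2: (1-0.129)·(0.32,3.61) + 0.129·(1,2.56) = (0.4077,3.4745)
  v3: (1-0.129)·(-4.54,1.54) + 0.129·(-1.05,2.35) = (-4.0898,1.6445)
  v4: (1-0.129)·(-2.16,-4.02) + 0.129·(0.16,0.27) = (-1.8607,-3.4666)
  v5: (1-0.129)·(1.36,-2.45) + 0.129·(1.34,0.91) = (1.3574,-2.0166)
  v6: (1-0.129)·(2.52,-1.37) + 0.129·(1.81,1.19) = (2.4284,-1.0398)
Perimeter = Σ |v_{i+1} − v_i|:
  edge 1→2: √(-1.9794² + 2.3298²) = 3.0571 (running 3.0571)
  edge 2→3: √(-4.4975² + -1.8301²) = 4.8556 (running 7.9127)
  edge 3→4: √(2.2291² + -5.1111²) = 5.5760 (running 13.4887)
  edge 4→5: √(3.2181² + 1.4500²) = 3.5297 (running 17.0184)
  edge 5→6: √(1.0710² + 0.9768²) = 1.4495 (running 18.4679)
  edge 6→1: √(-0.0413² + 2.1845²) = 2.1849 (running 20.6529)
Perimeter = 20.6529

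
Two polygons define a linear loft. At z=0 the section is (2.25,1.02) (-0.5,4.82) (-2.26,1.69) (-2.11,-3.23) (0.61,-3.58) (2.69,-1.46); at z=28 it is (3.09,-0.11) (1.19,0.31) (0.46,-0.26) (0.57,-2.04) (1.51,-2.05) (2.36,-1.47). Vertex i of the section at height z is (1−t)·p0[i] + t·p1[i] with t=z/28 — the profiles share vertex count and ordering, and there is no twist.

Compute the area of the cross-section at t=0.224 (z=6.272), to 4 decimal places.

Area at t=0.224: 21.2242

Cross-section at t=0.224: each vertex is (1-t)·p0[i] + t·p1[i].
  v1: (1-0.224)·(2.25,1.02) + 0.224·(3.09,-0.11) = (2.4382,0.7669)
  v2: (1-0.224)·(-0.5,4.82) + 0.224·(1.19,0.31) = (-0.1214,3.8098)
  v3: (1-0.224)·(-2.26,1.69) + 0.224·(0.46,-0.26) = (-1.6507,1.2532)
  v4: (1-0.224)·(-2.11,-3.23) + 0.224·(0.57,-2.04) = (-1.5097,-2.9634)
  v5: (1-0.224)·(0.61,-3.58) + 0.224·(1.51,-2.05) = (0.8116,-3.2373)
  v6: (1-0.224)·(2.69,-1.46) + 0.224·(2.36,-1.47) = (2.6161,-1.4622)
Shoelace sum Σ(x_i·y_{i+1} − x_{i+1}·y_i):
  i=1: 2.4382·3.8098 − -0.1214·0.7669 = +9.3819 (running +9.3819)
  i=2: -0.1214·1.2532 − -1.6507·3.8098 = +6.1367 (running +15.5186)
  i=3: -1.6507·-2.9634 − -1.5097·1.2532 = +6.7837 (running +22.3023)
  i=4: -1.5097·-3.2373 − 0.8116·-2.9634 = +7.2924 (running +29.5947)
  i=5: 0.8116·-1.4622 − 2.6161·-3.2373 = +7.2822 (running +36.8769)
  i=6: 2.6161·0.7669 − 2.4382·-1.4622 = +5.5714 (running +42.4483)
Area = |Σ|/2 = |42.4483|/2 = 21.2242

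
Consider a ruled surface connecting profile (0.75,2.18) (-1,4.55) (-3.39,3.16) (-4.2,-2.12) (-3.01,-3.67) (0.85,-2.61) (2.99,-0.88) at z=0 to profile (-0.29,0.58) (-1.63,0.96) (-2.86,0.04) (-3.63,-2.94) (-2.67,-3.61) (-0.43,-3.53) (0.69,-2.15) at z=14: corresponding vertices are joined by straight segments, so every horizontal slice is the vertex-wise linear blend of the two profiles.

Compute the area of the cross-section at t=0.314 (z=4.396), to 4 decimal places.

Area at t=0.314: 28.2450

Cross-section at t=0.314: each vertex is (1-t)·p0[i] + t·p1[i].
  v1: (1-0.314)·(0.75,2.18) + 0.314·(-0.29,0.58) = (0.4234,1.6776)
  v2: (1-0.314)·(-1,4.55) + 0.314·(-1.63,0.96) = (-1.1978,3.4227)
  v3: (1-0.314)·(-3.39,3.16) + 0.314·(-2.86,0.04) = (-3.2236,2.1803)
  v4: (1-0.314)·(-4.2,-2.12) + 0.314·(-3.63,-2.94) = (-4.0210,-2.3775)
  v5: (1-0.314)·(-3.01,-3.67) + 0.314·(-2.67,-3.61) = (-2.9032,-3.6512)
  v6: (1-0.314)·(0.85,-2.61) + 0.314·(-0.43,-3.53) = (0.4481,-2.8989)
  v7: (1-0.314)·(2.99,-0.88) + 0.314·(0.69,-2.15) = (2.2678,-1.2788)
Shoelace sum Σ(x_i·y_{i+1} − x_{i+1}·y_i):
  i=1: 0.4234·3.4227 − -1.1978·1.6776 = +3.4588 (running +3.4588)
  i=2: -1.1978·2.1803 − -3.2236·3.4227 = +8.4218 (running +11.8806)
  i=3: -3.2236·-2.3775 − -4.0210·2.1803 = +16.4311 (running +28.3117)
  i=4: -4.0210·-3.6512 − -2.9032·-2.3775 = +7.7790 (running +36.0907)
  i=5: -2.9032·-2.8989 − 0.4481·-3.6512 = +10.0522 (running +46.1429)
  i=6: 0.4481·-1.2788 − 2.2678·-2.8989 = +6.0011 (running +52.1440)
  i=7: 2.2678·1.6776 − 0.4234·-1.2788 = +4.3459 (running +56.4899)
Area = |Σ|/2 = |56.4899|/2 = 28.2450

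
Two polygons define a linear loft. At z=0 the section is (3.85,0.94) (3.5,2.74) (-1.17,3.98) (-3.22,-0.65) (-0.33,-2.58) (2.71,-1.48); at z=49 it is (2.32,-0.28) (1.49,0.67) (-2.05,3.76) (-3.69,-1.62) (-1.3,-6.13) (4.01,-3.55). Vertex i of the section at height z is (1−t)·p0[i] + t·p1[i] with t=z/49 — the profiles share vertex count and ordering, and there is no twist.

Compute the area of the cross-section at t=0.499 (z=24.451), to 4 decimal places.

Area at t=0.499: 35.8430

Cross-section at t=0.499: each vertex is (1-t)·p0[i] + t·p1[i].
  v1: (1-0.499)·(3.85,0.94) + 0.499·(2.32,-0.28) = (3.0865,0.3312)
  v2: (1-0.499)·(3.5,2.74) + 0.499·(1.49,0.67) = (2.4970,1.7071)
  v3: (1-0.499)·(-1.17,3.98) + 0.499·(-2.05,3.76) = (-1.6091,3.8702)
  v4: (1-0.499)·(-3.22,-0.65) + 0.499·(-3.69,-1.62) = (-3.4545,-1.1340)
  v5: (1-0.499)·(-0.33,-2.58) + 0.499·(-1.3,-6.13) = (-0.8140,-4.3514)
  v6: (1-0.499)·(2.71,-1.48) + 0.499·(4.01,-3.55) = (3.3587,-2.5129)
Shoelace sum Σ(x_i·y_{i+1} − x_{i+1}·y_i):
  i=1: 3.0865·1.7071 − 2.4970·0.3312 = +4.4419 (running +4.4419)
  i=2: 2.4970·3.8702 − -1.6091·1.7071 = +12.4109 (running +16.8527)
  i=3: -1.6091·-1.1340 − -3.4545·3.8702 = +15.1946 (running +32.0473)
  i=4: -3.4545·-4.3514 − -0.8140·-1.1340 = +14.1091 (running +46.1564)
  i=5: -0.8140·-2.5129 − 3.3587·-4.3514 = +16.6608 (running +62.8172)
  i=6: 3.3587·0.3312 − 3.0865·-2.5129 = +8.8687 (running +71.6859)
Area = |Σ|/2 = |71.6859|/2 = 35.8430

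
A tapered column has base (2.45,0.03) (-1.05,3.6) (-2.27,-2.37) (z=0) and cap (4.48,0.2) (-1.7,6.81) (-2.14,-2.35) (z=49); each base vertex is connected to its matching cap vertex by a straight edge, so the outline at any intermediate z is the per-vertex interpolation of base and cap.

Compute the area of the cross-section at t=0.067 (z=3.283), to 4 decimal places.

Area at t=0.067: 13.5800

Cross-section at t=0.067: each vertex is (1-t)·p0[i] + t·p1[i].
  v1: (1-0.067)·(2.45,0.03) + 0.067·(4.48,0.2) = (2.5860,0.0414)
  v2: (1-0.067)·(-1.05,3.6) + 0.067·(-1.7,6.81) = (-1.0936,3.8151)
  v3: (1-0.067)·(-2.27,-2.37) + 0.067·(-2.14,-2.35) = (-2.2613,-2.3687)
Shoelace sum Σ(x_i·y_{i+1} − x_{i+1}·y_i):
  i=1: 2.5860·3.8151 − -1.0936·0.0414 = +9.9111 (running +9.9111)
  i=2: -1.0936·-2.3687 − -2.2613·3.8151 = +11.2172 (running +21.1283)
  i=3: -2.2613·0.0414 − 2.5860·-2.3687 = +6.0318 (running +27.1601)
Area = |Σ|/2 = |27.1601|/2 = 13.5800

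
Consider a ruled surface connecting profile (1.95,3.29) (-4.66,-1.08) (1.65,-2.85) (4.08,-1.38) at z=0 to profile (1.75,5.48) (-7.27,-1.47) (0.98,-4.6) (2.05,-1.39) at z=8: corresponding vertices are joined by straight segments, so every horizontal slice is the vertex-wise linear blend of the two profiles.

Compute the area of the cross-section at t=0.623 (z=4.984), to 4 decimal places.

Area at t=0.623: 39.1300

Cross-section at t=0.623: each vertex is (1-t)·p0[i] + t·p1[i].
  v1: (1-0.623)·(1.95,3.29) + 0.623·(1.75,5.48) = (1.8254,4.6544)
  v2: (1-0.623)·(-4.66,-1.08) + 0.623·(-7.27,-1.47) = (-6.2860,-1.3230)
  v3: (1-0.623)·(1.65,-2.85) + 0.623·(0.98,-4.6) = (1.2326,-3.9402)
  v4: (1-0.623)·(4.08,-1.38) + 0.623·(2.05,-1.39) = (2.8153,-1.3862)
Shoelace sum Σ(x_i·y_{i+1} − x_{i+1}·y_i):
  i=1: 1.8254·-1.3230 − -6.2860·4.6544 = +26.8426 (running +26.8426)
  i=2: -6.2860·-3.9402 − 1.2326·-1.3230 = +26.3992 (running +53.2418)
  i=3: 1.2326·-1.3862 − 2.8153·-3.9402 = +9.3844 (running +62.6261)
  i=4: 2.8153·4.6544 − 1.8254·-1.3862 = +15.6339 (running +78.2601)
Area = |Σ|/2 = |78.2601|/2 = 39.1300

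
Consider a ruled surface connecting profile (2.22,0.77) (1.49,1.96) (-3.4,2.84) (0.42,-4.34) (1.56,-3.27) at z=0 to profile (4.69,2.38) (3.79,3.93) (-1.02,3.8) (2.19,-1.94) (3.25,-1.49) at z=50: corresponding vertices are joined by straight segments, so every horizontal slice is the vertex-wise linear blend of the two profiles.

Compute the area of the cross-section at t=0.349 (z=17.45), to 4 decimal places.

Area at t=0.349: 20.3500

Cross-section at t=0.349: each vertex is (1-t)·p0[i] + t·p1[i].
  v1: (1-0.349)·(2.22,0.77) + 0.349·(4.69,2.38) = (3.0820,1.3319)
  v2: (1-0.349)·(1.49,1.96) + 0.349·(3.79,3.93) = (2.2927,2.6475)
  v3: (1-0.349)·(-3.4,2.84) + 0.349·(-1.02,3.8) = (-2.5694,3.1750)
  v4: (1-0.349)·(0.42,-4.34) + 0.349·(2.19,-1.94) = (1.0377,-3.5024)
  v5: (1-0.349)·(1.56,-3.27) + 0.349·(3.25,-1.49) = (2.1498,-2.6488)
Shoelace sum Σ(x_i·y_{i+1} − x_{i+1}·y_i):
  i=1: 3.0820·2.6475 − 2.2927·1.3319 = +5.1061 (running +5.1061)
  i=2: 2.2927·3.1750 − -2.5694·2.6475 = +14.0819 (running +19.1881)
  i=3: -2.5694·-3.5024 − 1.0377·3.1750 = +5.7042 (running +24.8922)
  i=4: 1.0377·-2.6488 − 2.1498·-3.5024 = +4.7808 (running +29.6730)
  i=5: 2.1498·1.3319 − 3.0820·-2.6488 = +11.0269 (running +40.6999)
Area = |Σ|/2 = |40.6999|/2 = 20.3500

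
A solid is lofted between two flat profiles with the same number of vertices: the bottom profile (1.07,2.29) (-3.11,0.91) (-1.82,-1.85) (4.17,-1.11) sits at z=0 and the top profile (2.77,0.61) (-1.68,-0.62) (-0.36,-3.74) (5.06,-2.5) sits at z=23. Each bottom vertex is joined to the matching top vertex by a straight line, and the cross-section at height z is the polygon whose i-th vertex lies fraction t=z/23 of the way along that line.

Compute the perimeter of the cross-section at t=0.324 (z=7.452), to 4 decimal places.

Perimeter at t=0.324: 17.8588

Cross-section at t=0.324: each vertex is (1-t)·p0[i] + t·p1[i].
  v1: (1-0.324)·(1.07,2.29) + 0.324·(2.77,0.61) = (1.6208,1.7457)
  v2: (1-0.324)·(-3.11,0.91) + 0.324·(-1.68,-0.62) = (-2.6467,0.4143)
  v3: (1-0.324)·(-1.82,-1.85) + 0.324·(-0.36,-3.74) = (-1.3470,-2.4624)
  v4: (1-0.324)·(4.17,-1.11) + 0.324·(5.06,-2.5) = (4.4584,-1.5604)
Perimeter = Σ |v_{i+1} − v_i|:
  edge 1→2: √(-4.2675² + -1.3314²) = 4.4703 (running 4.4703)
  edge 2→3: √(1.2997² + -2.8766²) = 3.1566 (running 7.6270)
  edge 3→4: √(5.8053² + 0.9020²) = 5.8750 (running 13.5020)
  edge 4→1: √(-2.8376² + 3.3060²) = 4.3568 (running 17.8588)
Perimeter = 17.8588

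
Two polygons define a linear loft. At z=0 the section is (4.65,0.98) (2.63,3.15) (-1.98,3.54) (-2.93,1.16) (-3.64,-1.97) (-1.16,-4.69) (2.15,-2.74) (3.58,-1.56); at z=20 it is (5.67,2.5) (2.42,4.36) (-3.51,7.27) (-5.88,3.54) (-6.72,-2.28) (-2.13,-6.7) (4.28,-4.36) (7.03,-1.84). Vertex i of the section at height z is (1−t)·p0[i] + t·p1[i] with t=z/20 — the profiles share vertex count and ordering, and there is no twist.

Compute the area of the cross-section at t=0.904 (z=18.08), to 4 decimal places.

Area at t=0.904: 114.7044

Cross-section at t=0.904: each vertex is (1-t)·p0[i] + t·p1[i].
  v1: (1-0.904)·(4.65,0.98) + 0.904·(5.67,2.5) = (5.5721,2.3541)
  v2: (1-0.904)·(2.63,3.15) + 0.904·(2.42,4.36) = (2.4402,4.2438)
  v3: (1-0.904)·(-1.98,3.54) + 0.904·(-3.51,7.27) = (-3.3631,6.9119)
  v4: (1-0.904)·(-2.93,1.16) + 0.904·(-5.88,3.54) = (-5.5968,3.3115)
  v5: (1-0.904)·(-3.64,-1.97) + 0.904·(-6.72,-2.28) = (-6.4243,-2.2502)
  v6: (1-0.904)·(-1.16,-4.69) + 0.904·(-2.13,-6.7) = (-2.0369,-6.5070)
  v7: (1-0.904)·(2.15,-2.74) + 0.904·(4.28,-4.36) = (4.0755,-4.2045)
  v8: (1-0.904)·(3.58,-1.56) + 0.904·(7.03,-1.84) = (6.6988,-1.8131)
Shoelace sum Σ(x_i·y_{i+1} − x_{i+1}·y_i):
  i=1: 5.5721·4.2438 − 2.4402·2.3541 = +17.9027 (running +17.9027)
  i=2: 2.4402·6.9119 − -3.3631·4.2438 = +31.1387 (running +49.0414)
  i=3: -3.3631·3.3115 − -5.5968·6.9119 = +27.5476 (running +76.5890)
  i=4: -5.5968·-2.2502 − -6.4243·3.3115 = +33.8684 (running +110.4574)
  i=5: -6.4243·-6.5070 − -2.0369·-2.2502 = +37.2198 (running +147.6773)
  i=6: -2.0369·-4.2045 − 4.0755·-6.5070 = +35.0836 (running +182.7609)
  i=7: 4.0755·-1.8131 − 6.6988·-4.2045 = +20.7756 (running +203.5364)
  i=8: 6.6988·2.3541 − 5.5721·-1.8131 = +25.8724 (running +229.4088)
Area = |Σ|/2 = |229.4088|/2 = 114.7044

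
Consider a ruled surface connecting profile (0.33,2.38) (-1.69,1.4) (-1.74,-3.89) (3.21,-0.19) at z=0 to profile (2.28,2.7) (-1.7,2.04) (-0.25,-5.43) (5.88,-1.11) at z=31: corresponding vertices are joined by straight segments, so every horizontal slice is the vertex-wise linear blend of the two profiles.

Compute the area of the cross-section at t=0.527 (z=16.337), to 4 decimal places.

Area at t=0.527: 25.6719

Cross-section at t=0.527: each vertex is (1-t)·p0[i] + t·p1[i].
  v1: (1-0.527)·(0.33,2.38) + 0.527·(2.28,2.7) = (1.3577,2.5486)
  v2: (1-0.527)·(-1.69,1.4) + 0.527·(-1.7,2.04) = (-1.6953,1.7373)
  v3: (1-0.527)·(-1.74,-3.89) + 0.527·(-0.25,-5.43) = (-0.9548,-4.7016)
  v4: (1-0.527)·(3.21,-0.19) + 0.527·(5.88,-1.11) = (4.6171,-0.6748)
Shoelace sum Σ(x_i·y_{i+1} − x_{i+1}·y_i):
  i=1: 1.3577·1.7373 − -1.6953·2.5486 = +6.6793 (running +6.6793)
  i=2: -1.6953·-4.7016 − -0.9548·1.7373 = +9.6292 (running +16.3084)
  i=3: -0.9548·-0.6748 − 4.6171·-4.7016 = +22.3519 (running +38.6603)
  i=4: 4.6171·2.5486 − 1.3577·-0.6748 = +12.6835 (running +51.3438)
Area = |Σ|/2 = |51.3438|/2 = 25.6719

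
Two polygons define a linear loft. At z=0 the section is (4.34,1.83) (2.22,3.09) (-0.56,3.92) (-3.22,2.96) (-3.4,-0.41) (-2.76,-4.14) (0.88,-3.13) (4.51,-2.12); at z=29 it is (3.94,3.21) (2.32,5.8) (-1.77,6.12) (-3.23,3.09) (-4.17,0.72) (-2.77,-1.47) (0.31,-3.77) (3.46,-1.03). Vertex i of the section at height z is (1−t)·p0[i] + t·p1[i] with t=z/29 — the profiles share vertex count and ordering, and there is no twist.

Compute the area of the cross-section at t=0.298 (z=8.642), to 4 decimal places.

Area at t=0.298: 50.7647

Cross-section at t=0.298: each vertex is (1-t)·p0[i] + t·p1[i].
  v1: (1-0.298)·(4.34,1.83) + 0.298·(3.94,3.21) = (4.2208,2.2412)
  v2: (1-0.298)·(2.22,3.09) + 0.298·(2.32,5.8) = (2.2498,3.8976)
  v3: (1-0.298)·(-0.56,3.92) + 0.298·(-1.77,6.12) = (-0.9206,4.5756)
  v4: (1-0.298)·(-3.22,2.96) + 0.298·(-3.23,3.09) = (-3.2230,2.9987)
  v5: (1-0.298)·(-3.4,-0.41) + 0.298·(-4.17,0.72) = (-3.6295,-0.0733)
  v6: (1-0.298)·(-2.76,-4.14) + 0.298·(-2.77,-1.47) = (-2.7630,-3.3443)
  v7: (1-0.298)·(0.88,-3.13) + 0.298·(0.31,-3.77) = (0.7101,-3.3207)
  v8: (1-0.298)·(4.51,-2.12) + 0.298·(3.46,-1.03) = (4.1971,-1.7952)
Shoelace sum Σ(x_i·y_{i+1} − x_{i+1}·y_i):
  i=1: 4.2208·3.8976 − 2.2498·2.2412 = +11.4086 (running +11.4086)
  i=2: 2.2498·4.5756 − -0.9206·3.8976 = +13.8822 (running +25.2908)
  i=3: -0.9206·2.9987 − -3.2230·4.5756 = +11.9865 (running +37.2773)
  i=4: -3.2230·-0.0733 − -3.6295·2.9987 = +11.1199 (running +48.3972)
  i=5: -3.6295·-3.3443 − -2.7630·-0.0733 = +11.9357 (running +60.3329)
  i=6: -2.7630·-3.3207 − 0.7101·-3.3443 = +11.5500 (running +71.8830)
  i=7: 0.7101·-1.7952 − 4.1971·-3.3207 = +12.6626 (running +84.5455)
  i=8: 4.1971·2.2412 − 4.2208·-1.7952 = +16.9838 (running +101.5293)
Area = |Σ|/2 = |101.5293|/2 = 50.7647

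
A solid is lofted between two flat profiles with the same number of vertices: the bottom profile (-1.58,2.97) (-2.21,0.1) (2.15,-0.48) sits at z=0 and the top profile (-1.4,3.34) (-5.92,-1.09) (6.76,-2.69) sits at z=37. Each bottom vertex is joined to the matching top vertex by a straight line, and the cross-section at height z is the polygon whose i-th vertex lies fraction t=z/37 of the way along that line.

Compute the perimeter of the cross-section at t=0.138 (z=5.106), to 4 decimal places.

Perimeter at t=0.138: 14.6272

Cross-section at t=0.138: each vertex is (1-t)·p0[i] + t·p1[i].
  v1: (1-0.138)·(-1.58,2.97) + 0.138·(-1.4,3.34) = (-1.5552,3.0211)
  v2: (1-0.138)·(-2.21,0.1) + 0.138·(-5.92,-1.09) = (-2.7220,-0.0642)
  v3: (1-0.138)·(2.15,-0.48) + 0.138·(6.76,-2.69) = (2.7862,-0.7850)
Perimeter = Σ |v_{i+1} − v_i|:
  edge 1→2: √(-1.1668² + -3.0853²) = 3.2985 (running 3.2985)
  edge 2→3: √(5.5082² + -0.7208²) = 5.5551 (running 8.8537)
  edge 3→1: √(-4.3413² + 3.8060²) = 5.7735 (running 14.6272)
Perimeter = 14.6272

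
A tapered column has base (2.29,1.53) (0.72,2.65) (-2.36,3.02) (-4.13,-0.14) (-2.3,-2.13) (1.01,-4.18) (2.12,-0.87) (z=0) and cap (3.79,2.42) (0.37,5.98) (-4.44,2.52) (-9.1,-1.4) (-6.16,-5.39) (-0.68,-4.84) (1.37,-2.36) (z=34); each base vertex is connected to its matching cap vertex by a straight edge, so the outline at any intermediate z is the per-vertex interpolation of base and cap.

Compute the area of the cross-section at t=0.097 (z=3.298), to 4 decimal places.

Cross-section at t=0.097: each vertex is (1-t)·p0[i] + t·p1[i].
  v1: (1-0.097)·(2.29,1.53) + 0.097·(3.79,2.42) = (2.4355,1.6163)
  v2: (1-0.097)·(0.72,2.65) + 0.097·(0.37,5.98) = (0.6860,2.9730)
  v3: (1-0.097)·(-2.36,3.02) + 0.097·(-4.44,2.52) = (-2.5618,2.9715)
  v4: (1-0.097)·(-4.13,-0.14) + 0.097·(-9.1,-1.4) = (-4.6121,-0.2622)
  v5: (1-0.097)·(-2.3,-2.13) + 0.097·(-6.16,-5.39) = (-2.6744,-2.4462)
  v6: (1-0.097)·(1.01,-4.18) + 0.097·(-0.68,-4.84) = (0.8461,-4.2440)
  v7: (1-0.097)·(2.12,-0.87) + 0.097·(1.37,-2.36) = (2.0473,-1.0145)
Shoelace sum Σ(x_i·y_{i+1} − x_{i+1}·y_i):
  i=1: 2.4355·2.9730 − 0.6860·1.6163 = +6.1319 (running +6.1319)
  i=2: 0.6860·2.9715 − -2.5618·2.9730 = +9.6547 (running +15.7866)
  i=3: -2.5618·-0.2622 − -4.6121·2.9715 = +14.3766 (running +30.1632)
  i=4: -4.6121·-2.4462 − -2.6744·-0.2622 = +10.5809 (running +40.7441)
  i=5: -2.6744·-4.2440 − 0.8461·-2.4462 = +13.4200 (running +54.1641)
  i=6: 0.8461·-1.0145 − 2.0473·-4.2440 = +7.8302 (running +61.9943)
  i=7: 2.0473·1.6163 − 2.4355·-1.0145 = +5.7799 (running +67.7742)
Area = |Σ|/2 = |67.7742|/2 = 33.8871

Area at t=0.097: 33.8871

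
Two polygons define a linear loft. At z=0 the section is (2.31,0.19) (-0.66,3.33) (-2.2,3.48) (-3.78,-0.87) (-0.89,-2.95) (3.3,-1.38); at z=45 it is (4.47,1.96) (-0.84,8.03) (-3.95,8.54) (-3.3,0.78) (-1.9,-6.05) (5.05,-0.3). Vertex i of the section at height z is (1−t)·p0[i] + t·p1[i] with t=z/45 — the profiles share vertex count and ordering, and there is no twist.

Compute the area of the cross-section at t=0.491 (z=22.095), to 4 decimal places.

Area at t=0.491: 48.3580

Cross-section at t=0.491: each vertex is (1-t)·p0[i] + t·p1[i].
  v1: (1-0.491)·(2.31,0.19) + 0.491·(4.47,1.96) = (3.3706,1.0591)
  v2: (1-0.491)·(-0.66,3.33) + 0.491·(-0.84,8.03) = (-0.7484,5.6377)
  v3: (1-0.491)·(-2.2,3.48) + 0.491·(-3.95,8.54) = (-3.0593,5.9645)
  v4: (1-0.491)·(-3.78,-0.87) + 0.491·(-3.3,0.78) = (-3.5443,-0.0599)
  v5: (1-0.491)·(-0.89,-2.95) + 0.491·(-1.9,-6.05) = (-1.3859,-4.4721)
  v6: (1-0.491)·(3.3,-1.38) + 0.491·(5.05,-0.3) = (4.1593,-0.8497)
Shoelace sum Σ(x_i·y_{i+1} − x_{i+1}·y_i):
  i=1: 3.3706·5.6377 − -0.7484·1.0591 = +19.7948 (running +19.7948)
  i=2: -0.7484·5.9645 − -3.0593·5.6377 = +12.7835 (running +32.5782)
  i=3: -3.0593·-0.0599 − -3.5443·5.9645 = +21.3231 (running +53.9013)
  i=4: -3.5443·-4.4721 − -1.3859·-0.0599 = +15.7676 (running +69.6689)
  i=5: -1.3859·-0.8497 − 4.1593·-4.4721 = +19.7782 (running +89.4471)
  i=6: 4.1593·1.0591 − 3.3706·-0.8497 = +7.2690 (running +96.7161)
Area = |Σ|/2 = |96.7161|/2 = 48.3580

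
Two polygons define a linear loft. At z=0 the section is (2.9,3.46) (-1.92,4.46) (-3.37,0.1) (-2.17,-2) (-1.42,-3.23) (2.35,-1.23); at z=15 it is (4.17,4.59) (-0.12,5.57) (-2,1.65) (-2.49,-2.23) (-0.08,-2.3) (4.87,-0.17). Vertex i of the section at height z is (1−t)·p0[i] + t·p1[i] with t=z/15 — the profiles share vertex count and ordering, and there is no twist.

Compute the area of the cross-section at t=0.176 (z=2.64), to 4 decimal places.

Cross-section at t=0.176: each vertex is (1-t)·p0[i] + t·p1[i].
  v1: (1-0.176)·(2.9,3.46) + 0.176·(4.17,4.59) = (3.1235,3.6589)
  v2: (1-0.176)·(-1.92,4.46) + 0.176·(-0.12,5.57) = (-1.6032,4.6554)
  v3: (1-0.176)·(-3.37,0.1) + 0.176·(-2,1.65) = (-3.1289,0.3728)
  v4: (1-0.176)·(-2.17,-2) + 0.176·(-2.49,-2.23) = (-2.2263,-2.0405)
  v5: (1-0.176)·(-1.42,-3.23) + 0.176·(-0.08,-2.3) = (-1.1842,-3.0663)
  v6: (1-0.176)·(2.35,-1.23) + 0.176·(4.87,-0.17) = (2.7935,-1.0434)
Shoelace sum Σ(x_i·y_{i+1} − x_{i+1}·y_i):
  i=1: 3.1235·4.6554 − -1.6032·3.6589 = +20.4070 (running +20.4070)
  i=2: -1.6032·0.3728 − -3.1289·4.6554 = +13.9684 (running +34.3754)
  i=3: -3.1289·-2.0405 − -2.2263·0.3728 = +7.2144 (running +41.5898)
  i=4: -2.2263·-3.0663 − -1.1842·-2.0405 = +4.4104 (running +46.0002)
  i=5: -1.1842·-1.0434 − 2.7935·-3.0663 = +9.8014 (running +55.8016)
  i=6: 2.7935·3.6589 − 3.1235·-1.0434 = +13.4804 (running +69.2819)
Area = |Σ|/2 = |69.2819|/2 = 34.6410

Area at t=0.176: 34.6410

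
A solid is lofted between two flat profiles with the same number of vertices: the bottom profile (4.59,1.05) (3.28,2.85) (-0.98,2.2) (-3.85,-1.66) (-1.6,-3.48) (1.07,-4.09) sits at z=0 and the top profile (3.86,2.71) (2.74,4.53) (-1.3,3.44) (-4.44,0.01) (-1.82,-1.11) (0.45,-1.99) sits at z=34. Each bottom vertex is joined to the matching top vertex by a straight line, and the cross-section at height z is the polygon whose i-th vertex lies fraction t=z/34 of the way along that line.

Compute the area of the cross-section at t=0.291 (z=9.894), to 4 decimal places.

Cross-section at t=0.291: each vertex is (1-t)·p0[i] + t·p1[i].
  v1: (1-0.291)·(4.59,1.05) + 0.291·(3.86,2.71) = (4.3776,1.5331)
  v2: (1-0.291)·(3.28,2.85) + 0.291·(2.74,4.53) = (3.1229,3.3389)
  v3: (1-0.291)·(-0.98,2.2) + 0.291·(-1.3,3.44) = (-1.0731,2.5608)
  v4: (1-0.291)·(-3.85,-1.66) + 0.291·(-4.44,0.01) = (-4.0217,-1.1740)
  v5: (1-0.291)·(-1.6,-3.48) + 0.291·(-1.82,-1.11) = (-1.6640,-2.7903)
  v6: (1-0.291)·(1.07,-4.09) + 0.291·(0.45,-1.99) = (0.8896,-3.4789)
Shoelace sum Σ(x_i·y_{i+1} − x_{i+1}·y_i):
  i=1: 4.3776·3.3389 − 3.1229·1.5331 = +9.8286 (running +9.8286)
  i=2: 3.1229·2.5608 − -1.0731·3.3389 = +11.5802 (running +21.4088)
  i=3: -1.0731·-1.1740 − -4.0217·2.5608 = +11.5588 (running +32.9676)
  i=4: -4.0217·-2.7903 − -1.6640·-1.1740 = +9.2682 (running +42.2358)
  i=5: -1.6640·-3.4789 − 0.8896·-2.7903 = +8.2712 (running +50.5070)
  i=6: 0.8896·1.5331 − 4.3776·-3.4789 = +16.5929 (running +67.0999)
Area = |Σ|/2 = |67.0999|/2 = 33.5500

Area at t=0.291: 33.5500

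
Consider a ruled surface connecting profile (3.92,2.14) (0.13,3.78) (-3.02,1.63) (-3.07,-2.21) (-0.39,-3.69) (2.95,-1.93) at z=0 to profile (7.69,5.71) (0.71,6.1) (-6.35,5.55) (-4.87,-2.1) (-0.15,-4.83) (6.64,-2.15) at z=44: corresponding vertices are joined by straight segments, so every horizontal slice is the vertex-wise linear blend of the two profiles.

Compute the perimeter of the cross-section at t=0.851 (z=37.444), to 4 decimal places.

Cross-section at t=0.851: each vertex is (1-t)·p0[i] + t·p1[i].
  v1: (1-0.851)·(3.92,2.14) + 0.851·(7.69,5.71) = (7.1283,5.1781)
  v2: (1-0.851)·(0.13,3.78) + 0.851·(0.71,6.1) = (0.6236,5.7543)
  v3: (1-0.851)·(-3.02,1.63) + 0.851·(-6.35,5.55) = (-5.8538,4.9659)
  v4: (1-0.851)·(-3.07,-2.21) + 0.851·(-4.87,-2.1) = (-4.6018,-2.1164)
  v5: (1-0.851)·(-0.39,-3.69) + 0.851·(-0.15,-4.83) = (-0.1858,-4.6601)
  v6: (1-0.851)·(2.95,-1.93) + 0.851·(6.64,-2.15) = (6.0902,-2.1172)
Perimeter = Σ |v_{i+1} − v_i|:
  edge 1→2: √(-6.5047² + 0.5762²) = 6.5302 (running 6.5302)
  edge 2→3: √(-6.4774² + -0.7884²) = 6.5252 (running 13.0554)
  edge 3→4: √(1.2520² + -7.0823²) = 7.1921 (running 20.2475)
  edge 4→5: √(4.4160² + -2.5438²) = 5.0963 (running 25.3438)
  edge 5→6: √(6.2759² + 2.5429²) = 6.7716 (running 32.1153)
  edge 6→1: √(1.0381² + 7.2953²) = 7.3688 (running 39.4841)
Perimeter = 39.4841

Perimeter at t=0.851: 39.4841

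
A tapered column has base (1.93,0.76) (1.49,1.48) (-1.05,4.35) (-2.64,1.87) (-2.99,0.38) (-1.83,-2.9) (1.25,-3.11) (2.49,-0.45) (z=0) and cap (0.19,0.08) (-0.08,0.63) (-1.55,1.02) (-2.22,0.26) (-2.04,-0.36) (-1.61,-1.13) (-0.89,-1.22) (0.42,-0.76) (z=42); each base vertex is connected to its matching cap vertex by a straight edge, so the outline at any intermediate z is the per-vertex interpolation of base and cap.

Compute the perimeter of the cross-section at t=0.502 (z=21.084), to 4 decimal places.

Perimeter at t=0.502: 13.5145

Cross-section at t=0.502: each vertex is (1-t)·p0[i] + t·p1[i].
  v1: (1-0.502)·(1.93,0.76) + 0.502·(0.19,0.08) = (1.0565,0.4186)
  v2: (1-0.502)·(1.49,1.48) + 0.502·(-0.08,0.63) = (0.7019,1.0533)
  v3: (1-0.502)·(-1.05,4.35) + 0.502·(-1.55,1.02) = (-1.3010,2.6783)
  v4: (1-0.502)·(-2.64,1.87) + 0.502·(-2.22,0.26) = (-2.4292,1.0618)
  v5: (1-0.502)·(-2.99,0.38) + 0.502·(-2.04,-0.36) = (-2.5131,0.0085)
  v6: (1-0.502)·(-1.83,-2.9) + 0.502·(-1.61,-1.13) = (-1.7196,-2.0115)
  v7: (1-0.502)·(1.25,-3.11) + 0.502·(-0.89,-1.22) = (0.1757,-2.1612)
  v8: (1-0.502)·(2.49,-0.45) + 0.502·(0.42,-0.76) = (1.4509,-0.6056)
Perimeter = Σ |v_{i+1} − v_i|:
  edge 1→2: √(-0.3547² + 0.6347²) = 0.7270 (running 0.7270)
  edge 2→3: √(-2.0029² + 1.6250²) = 2.5792 (running 3.3062)
  edge 3→4: √(-1.1282² + -1.6166²) = 1.9713 (running 5.2775)
  edge 4→5: √(-0.0839² + -1.0533²) = 1.0566 (running 6.3341)
  edge 5→6: √(0.7935² + -2.0200²) = 2.1703 (running 8.5044)
  edge 6→7: √(1.8953² + -0.1498²) = 1.9012 (running 10.4056)
  edge 7→8: √(1.2751² + 1.5556²) = 2.0114 (running 12.4170)
  edge 8→1: √(-0.3943² + 1.0243²) = 1.0975 (running 13.5145)
Perimeter = 13.5145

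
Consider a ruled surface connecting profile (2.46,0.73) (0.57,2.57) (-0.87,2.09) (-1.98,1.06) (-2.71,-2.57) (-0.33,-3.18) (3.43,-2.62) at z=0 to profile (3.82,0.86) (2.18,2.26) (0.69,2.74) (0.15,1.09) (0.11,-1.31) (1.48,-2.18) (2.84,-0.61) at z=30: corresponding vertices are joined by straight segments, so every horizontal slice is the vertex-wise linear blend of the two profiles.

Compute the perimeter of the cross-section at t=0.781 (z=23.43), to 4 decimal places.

Cross-section at t=0.781: each vertex is (1-t)·p0[i] + t·p1[i].
  v1: (1-0.781)·(2.46,0.73) + 0.781·(3.82,0.86) = (3.5222,0.8315)
  v2: (1-0.781)·(0.57,2.57) + 0.781·(2.18,2.26) = (1.8274,2.3279)
  v3: (1-0.781)·(-0.87,2.09) + 0.781·(0.69,2.74) = (0.3484,2.5977)
  v4: (1-0.781)·(-1.98,1.06) + 0.781·(0.15,1.09) = (-0.3165,1.0834)
  v5: (1-0.781)·(-2.71,-2.57) + 0.781·(0.11,-1.31) = (-0.5076,-1.5859)
  v6: (1-0.781)·(-0.33,-3.18) + 0.781·(1.48,-2.18) = (1.0836,-2.3990)
  v7: (1-0.781)·(3.43,-2.62) + 0.781·(2.84,-0.61) = (2.9692,-1.0502)
Perimeter = Σ |v_{i+1} − v_i|:
  edge 1→2: √(-1.6947² + 1.4964²) = 2.2608 (running 2.2608)
  edge 2→3: √(-1.4791² + 0.2698²) = 1.5034 (running 3.7643)
  edge 3→4: √(-0.6648² + -1.5142²) = 1.6537 (running 5.4180)
  edge 4→5: √(-0.1911² + -2.6694²) = 2.6762 (running 8.0942)
  edge 5→6: √(1.5912² + -0.8131²) = 1.7869 (running 9.8811)
  edge 6→7: √(1.8856² + 1.3488²) = 2.3184 (running 12.1994)
  edge 7→1: √(0.5530² + 1.8817²) = 1.9613 (running 14.1607)
Perimeter = 14.1607

Perimeter at t=0.781: 14.1607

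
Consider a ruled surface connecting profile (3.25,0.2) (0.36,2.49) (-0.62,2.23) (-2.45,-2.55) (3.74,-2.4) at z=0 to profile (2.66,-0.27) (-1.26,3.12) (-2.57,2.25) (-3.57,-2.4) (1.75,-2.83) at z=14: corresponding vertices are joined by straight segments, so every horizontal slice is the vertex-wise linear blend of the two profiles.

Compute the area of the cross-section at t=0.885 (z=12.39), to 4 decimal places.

Cross-section at t=0.885: each vertex is (1-t)·p0[i] + t·p1[i].
  v1: (1-0.885)·(3.25,0.2) + 0.885·(2.66,-0.27) = (2.7279,-0.2160)
  v2: (1-0.885)·(0.36,2.49) + 0.885·(-1.26,3.12) = (-1.0737,3.0476)
  v3: (1-0.885)·(-0.62,2.23) + 0.885·(-2.57,2.25) = (-2.3457,2.2477)
  v4: (1-0.885)·(-2.45,-2.55) + 0.885·(-3.57,-2.4) = (-3.4412,-2.4173)
  v5: (1-0.885)·(3.74,-2.4) + 0.885·(1.75,-2.83) = (1.9788,-2.7805)
Shoelace sum Σ(x_i·y_{i+1} − x_{i+1}·y_i):
  i=1: 2.7279·3.0476 − -1.0737·-0.2160 = +8.0814 (running +8.0814)
  i=2: -1.0737·2.2477 − -2.3457·3.0476 = +4.7354 (running +12.8168)
  i=3: -2.3457·-2.4173 − -3.4412·2.2477 = +13.4050 (running +26.2219)
  i=4: -3.4412·-2.7805 − 1.9788·-2.4173 = +14.3518 (running +40.5737)
  i=5: 1.9788·-0.2160 − 2.7279·-2.7805 = +7.1576 (running +47.7313)
Area = |Σ|/2 = |47.7313|/2 = 23.8656

Area at t=0.885: 23.8656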